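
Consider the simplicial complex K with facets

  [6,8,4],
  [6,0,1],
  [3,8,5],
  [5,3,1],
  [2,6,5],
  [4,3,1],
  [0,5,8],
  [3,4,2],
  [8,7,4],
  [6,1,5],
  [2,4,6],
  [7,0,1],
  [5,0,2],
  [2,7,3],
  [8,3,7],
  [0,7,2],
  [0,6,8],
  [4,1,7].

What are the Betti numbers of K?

We work with the vertex ordering 0 < 1 < 2 < 3 < 4 < 5 < 6 < 7 < 8. The simplices of K, each written with vertices in increasing order, are:

  0-simplices (9): [0], [1], [2], [3], [4], [5], [6], [7], [8]
  1-simplices (27): (27 of them)
  2-simplices (18): [0,1,6], [0,1,7], [0,2,5], [0,2,7], [0,5,8], [0,6,8], [1,3,4], [1,3,5], [1,4,7], [1,5,6], [2,3,4], [2,3,7], [2,4,6], [2,5,6], [3,5,8], [3,7,8], [4,6,8], [4,7,8]

so the chain groups are C_0 ≅ Z^9, C_1 ≅ Z^27, C_2 ≅ Z^18.

∂_1: C_1 → C_0 sends each edge [p,q] (with p < q) to q − p.
This gives a 9×27 integer matrix of rank 8; reducing to Smith normal form yields diagonal entries (1,1,1,1,1,1,1,1).

∂_2: C_2 → C_1 maps a triangle to the signed sum of its edges. For instance
  ∂[1,3,4] = [3,4] − [1,4] + [1,3],
  ∂[0,1,7] = [1,7] − [0,7] + [0,1].
The resulting 27×18 matrix has rank 18, and its Smith normal form has invariant factors (1,1,1,1,1,1,1,1,1,1,1,1,1,1,1,1,1,2).

Computing H_k = (kernel of ∂_k) / (image of ∂_{k+1}):

  H_0: rank C_0 − rank ∂_1 = 9 − 8 = 1, and the invariant factors of ∂_1 are all 1, so H_0 = Z.
  H_1: rank ker ∂_1 − rank ∂_2 = (27 − 8) − 18 = 1, and ∂_2 has invariant factor 2 > 1, so H_1 = Z ⊕ Z/2.
  H_2: rank ker ∂_2 − rank ∂_3 = (18 − 18) − 0 = 0, and there is no ∂_3, so H_2 = 0.

(K is a triangulation of the Klein bottle.)

Hence the Betti numbers are b_0 = 1, b_1 = 1, b_2 = 0.

b_0 = 1, b_1 = 1, b_2 = 0.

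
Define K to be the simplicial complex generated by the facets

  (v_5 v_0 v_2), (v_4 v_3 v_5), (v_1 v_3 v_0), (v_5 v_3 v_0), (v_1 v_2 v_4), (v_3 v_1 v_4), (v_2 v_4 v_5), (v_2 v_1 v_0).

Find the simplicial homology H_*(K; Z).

We work with the vertex ordering v_0 < v_1 < v_2 < v_3 < v_4 < v_5. The simplices of K, each written with vertices in increasing order, are:

  0-simplices (6): [v_0], [v_1], [v_2], [v_3], [v_4], [v_5]
  1-simplices (12): [v_0,v_1], [v_0,v_2], [v_0,v_3], [v_0,v_5], [v_1,v_2], [v_1,v_3], [v_1,v_4], [v_2,v_4], [v_2,v_5], [v_3,v_4], [v_3,v_5], [v_4,v_5]
  2-simplices (8): [v_0,v_1,v_2], [v_0,v_1,v_3], [v_0,v_2,v_5], [v_0,v_3,v_5], [v_1,v_2,v_4], [v_1,v_3,v_4], [v_2,v_4,v_5], [v_3,v_4,v_5]

giving chain groups C_0 ≅ Z^6, C_1 ≅ Z^12, C_2 ≅ Z^8.

∂_1: C_1 → C_0 sends each edge [p,q] (with p < q) to q − p. For instance
  ∂[v_1,v_3] = [v_3] − [v_1].
This gives a 6×12 integer matrix of rank 5; reducing to Smith normal form yields diagonal entries (1,1,1,1,1).

∂_2: C_2 → C_1 acts by ∂[p,q,r] = [q,r] − [p,r] + [p,q]. For instance
  ∂[v_3,v_4,v_5] = [v_4,v_5] − [v_3,v_5] + [v_3,v_4],
  ∂[v_2,v_4,v_5] = [v_4,v_5] − [v_2,v_5] + [v_2,v_4].
This gives a 12×8 integer matrix of rank 7; reducing to Smith normal form yields diagonal entries (1,1,1,1,1,1,1).

From H_k ≅ ker(∂_k) / im(∂_{k+1}) we obtain:

  H_0: rank C_0 − rank ∂_1 = 6 − 5 = 1, and the invariant factors of ∂_1 are all 1, so H_0 = Z.
  H_1: rank ker ∂_1 − rank ∂_2 = (12 − 5) − 7 = 0, and the invariant factors of ∂_2 are all 1, so H_1 = 0.
  H_2: rank ker ∂_2 − rank ∂_3 = (8 − 7) − 0 = 1, and there is no ∂_3, so H_2 = Z.

As a check, the Euler characteristic is 6 − 12 + 8 = 2, which agrees with 1 − 0 + 1 = 2.

H_0 = Z,  H_1 = 0,  H_2 = Z.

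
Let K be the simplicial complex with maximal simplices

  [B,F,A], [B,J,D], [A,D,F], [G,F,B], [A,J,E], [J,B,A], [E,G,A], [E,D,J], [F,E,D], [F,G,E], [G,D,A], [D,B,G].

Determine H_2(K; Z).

H_2 = 0.

Fix the vertex order A < B < D < E < F < G < J and write every simplex with vertices in increasing order. Then dim K = 2 and the simplices of K are:

  0-simplices (7): A, B, D, E, F, G, J
  1-simplices (18): AB, AD, AE, AF, AG, AJ, BD, BF, BG, BJ, DE, DF, DG, DJ, EF, EG, EJ, FG
  2-simplices (12): ABF, ABJ, ADF, ADG, AEG, AEJ, BDG, BDJ, BFG, DEF, DEJ, EFG

giving chain groups C_0 ≅ Z^7, C_1 ≅ Z^18, C_2 ≅ Z^12.

Boundary ∂_1: C_1 → C_0 is given by ∂[p,q] = [q] − [p]. For instance
  ∂DJ = J − D.
As a 7×18 matrix over Z this has rank 6, with invariant factors (1,1,1,1,1,1).

∂_2: C_2 → C_1 sends each 2-simplex [p,q,r] to [q,r] − [p,r] + [p,q]. For instance
  ∂EFG = FG − EG + EF,
  ∂DEJ = EJ − DJ + DE.
The 18×12 boundary matrix has rank 12 and Smith normal form diag(1,1,1,1,1,1,1,1,1,1,1,2).

From H_k ≅ ker(∂_k) / im(∂_{k+1}) we obtain:

  H_2: rank ker ∂_2 − rank ∂_3 = (12 − 12) − 0 = 0, and there is no ∂_3, so H_2 ≅ 0.

(K is a triangulation of the real projective plane RP^2.)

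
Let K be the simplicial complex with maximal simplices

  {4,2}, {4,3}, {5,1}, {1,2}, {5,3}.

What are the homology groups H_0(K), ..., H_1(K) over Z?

Take the total order 1 < 2 < 3 < 4 < 5 on the vertex set. Then K (dimension 1) consists of the simplices:

  0-simplices (5): [1], [2], [3], [4], [5]
  1-simplices (5): [1,2], [1,5], [2,4], [3,4], [3,5]

giving chain groups C_0 ≅ Z^5, C_1 ≅ Z^5.

The boundary map ∂_1: C_1 → C_0 maps an edge to its endpoints' difference, ∂[p,q] = q − p. For instance
  ∂[3,5] = [5] − [3].
The 5×5 boundary matrix has rank 4 and Smith normal form diag(1,1,1,1).

Reading off H_k = ker ∂_k / im ∂_{k+1}:

  H_0: rank C_0 − rank ∂_1 = 5 − 4 = 1, and the invariant factors of ∂_1 are all 1, so H_0 = Z.
  H_1: rank ker ∂_1 − rank ∂_2 = (5 − 4) − 0 = 1, and there is no ∂_2, so H_1 = Z.

(K is a triangulation of the circle S^1.)

H_0 ≅ Z,  H_1 ≅ Z.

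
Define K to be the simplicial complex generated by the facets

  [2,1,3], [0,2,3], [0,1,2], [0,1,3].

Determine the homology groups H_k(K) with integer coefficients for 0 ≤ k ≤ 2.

Fix the vertex order 0 < 1 < 2 < 3 and write every simplex with vertices in increasing order. Then dim K = 2 and the simplices of K are:

  0-simplices (4): [0], [1], [2], [3]
  1-simplices (6): [0,1], [0,2], [0,3], [1,2], [1,3], [2,3]
  2-simplices (4): [0,1,2], [0,1,3], [0,2,3], [1,2,3]

giving chain groups C_0 ≅ Z^4, C_1 ≅ Z^6, C_2 ≅ Z^4.

Boundary ∂_1: C_1 → C_0 sends each edge [p,q] (with p < q) to q − p. For instance
  ∂[2,3] = [3] − [2].
The 4×6 boundary matrix has rank 3 and Smith normal form diag(1,1,1).

The boundary map ∂_2: C_2 → C_1 sends each 2-simplex [p,q,r] to [q,r] − [p,r] + [p,q]. For instance
  ∂[1,2,3] = [2,3] − [1,3] + [1,2],
  ∂[0,1,3] = [1,3] − [0,3] + [0,1].
The resulting 6×4 matrix has rank 3, and its Smith normal form has invariant factors (1,1,1).

Now H_k = ker ∂_k / im ∂_{k+1}, so:

  H_0: rank C_0 − rank ∂_1 = 4 − 3 = 1, and the invariant factors of ∂_1 are all 1, so H_0 ≅ Z.
  H_1: rank ker ∂_1 − rank ∂_2 = (6 − 3) − 3 = 0, and the invariant factors of ∂_2 are all 1, so H_1 ≅ 0.
  H_2: rank ker ∂_2 − rank ∂_3 = (4 − 3) − 0 = 1, and there is no ∂_3, so H_2 ≅ Z.

H_0 ≅ Z,  H_1 = 0,  H_2 ≅ Z.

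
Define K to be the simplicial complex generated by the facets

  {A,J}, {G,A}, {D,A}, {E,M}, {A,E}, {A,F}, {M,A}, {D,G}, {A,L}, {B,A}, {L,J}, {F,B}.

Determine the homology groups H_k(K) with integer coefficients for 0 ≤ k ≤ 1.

We work with the vertex ordering A < B < D < E < F < G < J < L < M. The simplices of K, each written with vertices in increasing order, are:

  0-simplices (9): A, B, D, E, F, G, J, L, M
  1-simplices (12): AB, AD, AE, AF, AG, AJ, AL, AM, BF, DG, EM, JL

Hence C_0 ≅ Z^9, C_1 ≅ Z^12.

The boundary map ∂_1: C_1 → C_0 sends each edge [p,q] (with p < q) to q − p.
The resulting 9×12 matrix has rank 8, and its Smith normal form has invariant factors (1,1,1,1,1,1,1,1).

From H_k ≅ ker(∂_k) / im(∂_{k+1}) we obtain:

  H_0: rank C_0 − rank ∂_1 = 9 − 8 = 1, and the invariant factors of ∂_1 are all 1, so H_0 = Z.
  H_1: rank ker ∂_1 − rank ∂_2 = (12 − 8) − 0 = 4, and there is no ∂_2, so H_1 = Z^4.

(K is a triangulation of a wedge of 4 circles.)

H_0 ≅ Z,  H_1 ≅ Z^4.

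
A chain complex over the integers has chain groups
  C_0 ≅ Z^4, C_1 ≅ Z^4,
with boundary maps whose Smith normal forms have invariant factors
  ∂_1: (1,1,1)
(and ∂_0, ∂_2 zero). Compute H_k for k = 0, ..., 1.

H_0: b_0 = 4 − 0 − 3 = 1; torsion from ∂_1 factors > 1: none. So H_0 = Z.
H_1: b_1 = 4 − 3 − 0 = 1; torsion from ∂_2 factors > 1: none. So H_1 = Z.

H_0 = Z,  H_1 = Z.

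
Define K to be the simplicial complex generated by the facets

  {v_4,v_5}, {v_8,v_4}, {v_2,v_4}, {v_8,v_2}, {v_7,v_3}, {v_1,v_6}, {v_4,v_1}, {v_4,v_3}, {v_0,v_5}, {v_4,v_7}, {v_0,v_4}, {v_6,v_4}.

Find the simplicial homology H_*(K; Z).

K has 9 vertices, 12 edges.
rank ∂_0 = 0, rank ∂_1 = 8 ⇒ b_0 = 9 − 0 − 8 = 1; all invariant factors of ∂_1 are 1 so no torsion. So H_0 ≅ Z.
rank ∂_1 = 8, rank ∂_2 = 0 ⇒ b_1 = 12 − 8 − 0 = 4. So H_1 ≅ Z^4.

H_0 ≅ Z,  H_1 ≅ Z^4.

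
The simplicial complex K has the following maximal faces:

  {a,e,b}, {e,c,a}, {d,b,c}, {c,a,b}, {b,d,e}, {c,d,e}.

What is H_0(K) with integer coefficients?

H_0 ≅ Z.

Order the vertices as a < b < c < d < e. Listing each simplex with vertices in this order, K has dimension 2 with simplices:

  0-simplices (5): a, b, c, d, e
  1-simplices (9): ab, ac, ae, bc, bd, be, cd, ce, de
  2-simplices (6): abc, abe, ace, bcd, bde, cde

Hence C_0 ≅ Z^5, C_1 ≅ Z^9, C_2 ≅ Z^6.

∂_1: C_1 → C_0 maps an edge to its endpoints' difference, ∂[p,q] = q − p. For instance
  ∂ac = c − a.
This gives a 5×9 integer matrix of rank 4; reducing to Smith normal form yields diagonal entries (1,1,1,1).

The boundary map ∂_2: C_2 → C_1 sends each 2-simplex [p,q,r] to [q,r] − [p,r] + [p,q]. For instance
  ∂ace = ce − ae + ac,
  ∂bde = de − be + bd.
As a 9×6 matrix over Z this has rank 5, with invariant factors (1,1,1,1,1).

From H_k ≅ ker(∂_k) / im(∂_{k+1}) we obtain:

  H_0: rank C_0 − rank ∂_1 = 5 − 4 = 1, and the invariant factors of ∂_1 are all 1, so H_0 = Z.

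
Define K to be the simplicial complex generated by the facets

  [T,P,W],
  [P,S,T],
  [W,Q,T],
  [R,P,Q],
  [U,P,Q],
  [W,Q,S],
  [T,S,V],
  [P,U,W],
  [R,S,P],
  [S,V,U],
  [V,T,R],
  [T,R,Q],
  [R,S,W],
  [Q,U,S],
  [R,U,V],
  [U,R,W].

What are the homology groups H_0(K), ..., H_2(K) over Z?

H_0 ≅ Z,  H_1 ≅ Z^2,  H_2 ≅ Z.

We work with the vertex ordering P < Q < R < S < T < U < V < W. The simplices of K, each written with vertices in increasing order, are:

  0-simplices (8): P, Q, R, S, T, U, V, W
  1-simplices (24): PQ, PR, PS, PT, PU, PW, QR, QS, QT, QU, QW, RS, RT, RU, RV, RW, ST, SU, SV, SW, TV, TW, UV, UW
  2-simplices (16): PQR, PQU, PRS, PST, PTW, PUW, QRT, QSU, QSW, QTW, RSW, RTV, RUV, RUW, STV, SUV

so the chain groups are C_0 ≅ Z^8, C_1 ≅ Z^24, C_2 ≅ Z^16.

Boundary ∂_1: C_1 → C_0 maps an edge to its endpoints' difference, ∂[p,q] = q − p. For instance
  ∂PR = R − P.
The resulting 8×24 matrix has rank 7, and its Smith normal form has invariant factors (1,1,1,1,1,1,1).

∂_2: C_2 → C_1 acts by ∂[p,q,r] = [q,r] − [p,r] + [p,q]. For instance
  ∂QRT = RT − QT + QR,
  ∂STV = TV − SV + ST.
This gives a 24×16 integer matrix of rank 15; reducing to Smith normal form yields diagonal entries (1,1,1,1,1,1,1,1,1,1,1,1,1,1,1).

From H_k ≅ ker(∂_k) / im(∂_{k+1}) we obtain:

  H_0: rank C_0 − rank ∂_1 = 8 − 7 = 1, and the invariant factors of ∂_1 are all 1, so H_0 = Z.
  H_1: rank ker ∂_1 − rank ∂_2 = (24 − 7) − 15 = 2, and the invariant factors of ∂_2 are all 1, so H_1 = Z^2.
  H_2: rank ker ∂_2 − rank ∂_3 = (16 − 15) − 0 = 1, and there is no ∂_3, so H_2 = Z.

As a check, the Euler characteristic is 8 − 24 + 16 = 0, which agrees with 1 − 2 + 1 = 0.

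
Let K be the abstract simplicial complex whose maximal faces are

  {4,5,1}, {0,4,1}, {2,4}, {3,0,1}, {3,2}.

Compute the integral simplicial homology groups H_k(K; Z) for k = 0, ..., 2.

H_0 ≅ Z,  H_1 ≅ Z,  H_2 = 0.

K has 6 vertices, 9 edges, 3 triangles.
rank ∂_0 = 0, rank ∂_1 = 5 ⇒ b_0 = 6 − 0 − 5 = 1; all invariant factors of ∂_1 are 1 so no torsion. So H_0 ≅ Z.
rank ∂_1 = 5, rank ∂_2 = 3 ⇒ b_1 = 9 − 5 − 3 = 1; all invariant factors of ∂_2 are 1 so no torsion. So H_1 ≅ Z.
rank ∂_2 = 3, rank ∂_3 = 0 ⇒ b_2 = 3 − 3 − 0 = 0. So H_2 ≅ 0.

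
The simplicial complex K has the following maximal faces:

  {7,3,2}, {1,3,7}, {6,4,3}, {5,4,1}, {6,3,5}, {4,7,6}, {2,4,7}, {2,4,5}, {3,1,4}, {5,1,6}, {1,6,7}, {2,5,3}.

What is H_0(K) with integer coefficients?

H_0 = Z.

Order the vertices as 1 < 2 < 3 < 4 < 5 < 6 < 7. Listing each simplex with vertices in this order, K has dimension 2 with simplices:

  0-simplices (7): [1], [2], [3], [4], [5], [6], [7]
  1-simplices (18): [1,3], [1,4], [1,5], [1,6], [1,7], [2,3], [2,4], [2,5], [2,7], [3,4], [3,5], [3,6], [3,7], [4,5], [4,6], [4,7], [5,6], [6,7]
  2-simplices (12): [1,3,4], [1,3,7], [1,4,5], [1,5,6], [1,6,7], [2,3,5], [2,3,7], [2,4,5], [2,4,7], [3,4,6], [3,5,6], [4,6,7]

Hence C_0 ≅ Z^7, C_1 ≅ Z^18, C_2 ≅ Z^12.

Boundary ∂_1: C_1 → C_0 maps an edge to its endpoints' difference, ∂[p,q] = q − p.
As a 7×18 matrix over Z this has rank 6, with invariant factors (1,1,1,1,1,1).

∂_2: C_2 → C_1 sends each 2-simplex [p,q,r] to [q,r] − [p,r] + [p,q]. For instance
  ∂[1,5,6] = [5,6] − [1,6] + [1,5],
  ∂[3,5,6] = [5,6] − [3,6] + [3,5].
As a 18×12 matrix over Z this has rank 12, with invariant factors (1,1,1,1,1,1,1,1,1,1,1,2).

From H_k ≅ ker(∂_k) / im(∂_{k+1}) we obtain:

  H_0: rank C_0 − rank ∂_1 = 7 − 6 = 1, and the invariant factors of ∂_1 are all 1, so H_0 = Z.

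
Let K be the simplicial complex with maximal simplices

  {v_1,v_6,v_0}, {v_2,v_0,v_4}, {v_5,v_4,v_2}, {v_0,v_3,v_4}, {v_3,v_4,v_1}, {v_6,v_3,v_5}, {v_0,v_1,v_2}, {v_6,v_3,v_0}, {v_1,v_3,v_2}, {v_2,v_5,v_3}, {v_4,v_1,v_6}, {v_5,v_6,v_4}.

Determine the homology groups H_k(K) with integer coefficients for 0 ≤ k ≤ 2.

H_0 = Z,  H_1 = Z/2Z,  H_2 = 0.

K has 7 vertices, 18 edges, 12 triangles.
rank ∂_0 = 0, rank ∂_1 = 6 ⇒ b_0 = 7 − 0 − 6 = 1; all invariant factors of ∂_1 are 1 so no torsion. So H_0 = Z.
rank ∂_1 = 6, rank ∂_2 = 12 ⇒ b_1 = 18 − 6 − 12 = 0; ∂_2 has invariant factor(s) [2] giving torsion. So H_1 = Z/2Z.
rank ∂_2 = 12, rank ∂_3 = 0 ⇒ b_2 = 12 − 12 − 0 = 0. So H_2 = 0.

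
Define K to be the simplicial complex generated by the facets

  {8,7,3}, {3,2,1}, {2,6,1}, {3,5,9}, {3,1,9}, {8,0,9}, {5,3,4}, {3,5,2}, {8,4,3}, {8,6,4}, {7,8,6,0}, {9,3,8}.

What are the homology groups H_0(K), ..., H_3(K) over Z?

We work with the vertex ordering 0 < 1 < 2 < 3 < 4 < 5 < 6 < 7 < 8 < 9. The simplices of K, each written with vertices in increasing order, are:

  0-simplices (10): [0], [1], [2], [3], [4], [5], [6], [7], [8], [9]
  1-simplices (24): (24 of them)
  2-simplices (15): [0,6,7], [0,6,8], [0,7,8], [0,8,9], [1,2,3], [1,2,6], [1,3,9], [2,3,5], [3,4,5], [3,4,8], [3,5,9], [3,7,8], [3,8,9], [4,6,8], [6,7,8]
  3-simplices (1): [0,6,7,8]

Hence C_0 ≅ Z^10, C_1 ≅ Z^24, C_2 ≅ Z^15, C_3 ≅ Z^1.

Boundary ∂_1: C_1 → C_0 maps an edge to its endpoints' difference, ∂[p,q] = q − p. For instance
  ∂[0,7] = [7] − [0].
The 10×24 boundary matrix has rank 9 and Smith normal form diag(1,1,1,1,1,1,1,1,1).

Boundary ∂_2: C_2 → C_1 acts by ∂[p,q,r] = [q,r] − [p,r] + [p,q]. For instance
  ∂[3,4,8] = [4,8] − [3,8] + [3,4],
  ∂[3,4,5] = [4,5] − [3,5] + [3,4].
The 24×15 boundary matrix has rank 14 and Smith normal form diag(1,1,1,1,1,1,1,1,1,1,1,1,1,1).

∂_3: C_3 → C_2 sends each 3-simplex σ to the alternating sum Σ_i (−1)^i (σ with its i-th vertex removed). For instance
  ∂[0,6,7,8] = [6,7,8] − [0,7,8] + [0,6,8] − [0,6,7].
As a 15×1 matrix over Z this has rank 1, with invariant factors (1).

From H_k ≅ ker(∂_k) / im(∂_{k+1}) we obtain:

  H_0: rank C_0 − rank ∂_1 = 10 − 9 = 1, and the invariant factors of ∂_1 are all 1, so H_0 = Z.
  H_1: rank ker ∂_1 − rank ∂_2 = (24 − 9) − 14 = 1, and the invariant factors of ∂_2 are all 1, so H_1 = Z.
  H_2: rank ker ∂_2 − rank ∂_3 = (15 − 14) − 1 = 0, and the invariant factors of ∂_3 are all 1, so H_2 = 0.
  H_3: rank ker ∂_3 − rank ∂_4 = (1 − 1) − 0 = 0, and there is no ∂_4, so H_3 = 0.

H_0 = Z,  H_1 = Z,  H_2 = 0,  H_3 = 0.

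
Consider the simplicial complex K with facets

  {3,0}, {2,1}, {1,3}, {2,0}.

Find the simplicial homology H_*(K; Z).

H_0 = Z,  H_1 = Z.

Order the vertices as 0 < 1 < 2 < 3. Listing each simplex with vertices in this order, K has dimension 1 with simplices:

  0-simplices (4): [0], [1], [2], [3]
  1-simplices (4): [0,2], [0,3], [1,2], [1,3]

Hence C_0 ≅ Z^4, C_1 ≅ Z^4.

The boundary map ∂_1: C_1 → C_0 maps an edge to its endpoints' difference, ∂[p,q] = q − p. For instance
  ∂[0,2] = [2] − [0].
The 4×4 boundary matrix has rank 3 and Smith normal form diag(1,1,1).

Reading off H_k = ker ∂_k / im ∂_{k+1}:

  H_0: rank C_0 − rank ∂_1 = 4 − 3 = 1, and the invariant factors of ∂_1 are all 1, so H_0 = Z.
  H_1: rank ker ∂_1 − rank ∂_2 = (4 − 3) − 0 = 1, and there is no ∂_2, so H_1 = Z.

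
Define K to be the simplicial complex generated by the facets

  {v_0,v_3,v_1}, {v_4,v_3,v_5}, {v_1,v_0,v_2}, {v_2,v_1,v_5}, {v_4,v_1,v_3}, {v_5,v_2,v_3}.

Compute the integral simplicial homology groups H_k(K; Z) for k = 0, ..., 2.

H_0 ≅ Z,  H_1 ≅ Z,  H_2 = 0.

Order the vertices as v_0 < v_1 < v_2 < v_3 < v_4 < v_5. Listing each simplex with vertices in this order, K has dimension 2 with simplices:

  0-simplices (6): [v_0], [v_1], [v_2], [v_3], [v_4], [v_5]
  1-simplices (12): [v_0,v_1], [v_0,v_2], [v_0,v_3], [v_1,v_2], [v_1,v_3], [v_1,v_4], [v_1,v_5], [v_2,v_3], [v_2,v_5], [v_3,v_4], [v_3,v_5], [v_4,v_5]
  2-simplices (6): [v_0,v_1,v_2], [v_0,v_1,v_3], [v_1,v_2,v_5], [v_1,v_3,v_4], [v_2,v_3,v_5], [v_3,v_4,v_5]

Hence C_0 ≅ Z^6, C_1 ≅ Z^12, C_2 ≅ Z^6.

The boundary map ∂_1: C_1 → C_0 is given by ∂[p,q] = [q] − [p].
The resulting 6×12 matrix has rank 5, and its Smith normal form has invariant factors (1,1,1,1,1).

∂_2: C_2 → C_1 acts by ∂[p,q,r] = [q,r] − [p,r] + [p,q]. For instance
  ∂[v_2,v_3,v_5] = [v_3,v_5] − [v_2,v_5] + [v_2,v_3],
  ∂[v_0,v_1,v_3] = [v_1,v_3] − [v_0,v_3] + [v_0,v_1].
The resulting 12×6 matrix has rank 6, and its Smith normal form has invariant factors (1,1,1,1,1,1).

Computing H_k = (kernel of ∂_k) / (image of ∂_{k+1}):

  H_0: rank C_0 − rank ∂_1 = 6 − 5 = 1, and the invariant factors of ∂_1 are all 1, so H_0 = Z.
  H_1: rank ker ∂_1 − rank ∂_2 = (12 − 5) − 6 = 1, and the invariant factors of ∂_2 are all 1, so H_1 = Z.
  H_2: rank ker ∂_2 − rank ∂_3 = (6 − 6) − 0 = 0, and there is no ∂_3, so H_2 = 0.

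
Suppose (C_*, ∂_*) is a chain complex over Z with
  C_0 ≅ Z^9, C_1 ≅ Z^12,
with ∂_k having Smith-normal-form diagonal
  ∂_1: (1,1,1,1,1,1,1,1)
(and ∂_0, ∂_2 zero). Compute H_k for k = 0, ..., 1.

H_0 ≅ Z,  H_1 ≅ Z^4.

H_0: b_0 = 9 − 0 − 8 = 1; torsion from ∂_1 factors > 1: none. So H_0 ≅ Z.
H_1: b_1 = 12 − 8 − 0 = 4; torsion from ∂_2 factors > 1: none. So H_1 ≅ Z^4.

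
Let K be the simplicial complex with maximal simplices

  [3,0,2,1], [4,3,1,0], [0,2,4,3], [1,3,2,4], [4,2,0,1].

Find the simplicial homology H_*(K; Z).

We work with the vertex ordering 0 < 1 < 2 < 3 < 4. The simplices of K, each written with vertices in increasing order, are:

  0-simplices (5): [0], [1], [2], [3], [4]
  1-simplices (10): [0,1], [0,2], [0,3], [0,4], [1,2], [1,3], [1,4], [2,3], [2,4], [3,4]
  2-simplices (10): [0,1,2], [0,1,3], [0,1,4], [0,2,3], [0,2,4], [0,3,4], [1,2,3], [1,2,4], [1,3,4], [2,3,4]
  3-simplices (5): [0,1,2,3], [0,1,2,4], [0,1,3,4], [0,2,3,4], [1,2,3,4]

Hence C_0 ≅ Z^5, C_1 ≅ Z^10, C_2 ≅ Z^10, C_3 ≅ Z^5.

∂_1: C_1 → C_0 sends each edge [p,q] (with p < q) to q − p.
As a 5×10 matrix over Z this has rank 4, with invariant factors (1,1,1,1).

∂_2: C_2 → C_1 acts by ∂[p,q,r] = [q,r] − [p,r] + [p,q]. For instance
  ∂[2,3,4] = [3,4] − [2,4] + [2,3],
  ∂[1,2,3] = [2,3] − [1,3] + [1,2].
This gives a 10×10 integer matrix of rank 6; reducing to Smith normal form yields diagonal entries (1,1,1,1,1,1).

The boundary map ∂_3: C_3 → C_2 sends each 3-simplex σ to the alternating sum Σ_i (−1)^i (σ with its i-th vertex removed). For instance
  ∂[0,1,2,4] = [1,2,4] − [0,2,4] + [0,1,4] − [0,1,2],
  ∂[0,1,2,3] = [1,2,3] − [0,2,3] + [0,1,3] − [0,1,2].
As a 10×5 matrix over Z this has rank 4, with invariant factors (1,1,1,1).

Computing H_k = (kernel of ∂_k) / (image of ∂_{k+1}):

  H_0: rank C_0 − rank ∂_1 = 5 − 4 = 1, and the invariant factors of ∂_1 are all 1, so H_0 = Z.
  H_1: rank ker ∂_1 − rank ∂_2 = (10 − 4) − 6 = 0, and the invariant factors of ∂_2 are all 1, so H_1 = 0.
  H_2: rank ker ∂_2 − rank ∂_3 = (10 − 6) − 4 = 0, and the invariant factors of ∂_3 are all 1, so H_2 = 0.
  H_3: rank ker ∂_3 − rank ∂_4 = (5 − 4) − 0 = 1, and there is no ∂_4, so H_3 = Z.

H_0 ≅ Z,  H_1 = 0,  H_2 = 0,  H_3 ≅ Z.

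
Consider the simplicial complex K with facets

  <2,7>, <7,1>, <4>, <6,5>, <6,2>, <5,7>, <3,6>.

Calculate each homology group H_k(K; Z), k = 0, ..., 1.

H_0 ≅ Z^2,  H_1 ≅ Z.

Take the total order 1 < 2 < 3 < 4 < 5 < 6 < 7 on the vertex set. Then K (dimension 1) consists of the simplices:

  0-simplices (7): [1], [2], [3], [4], [5], [6], [7]
  1-simplices (6): [1,7], [2,6], [2,7], [3,6], [5,6], [5,7]

Hence C_0 ≅ Z^7, C_1 ≅ Z^6.

The boundary map ∂_1: C_1 → C_0 is given by ∂[p,q] = [q] − [p]. For instance
  ∂[5,6] = [6] − [5].
As a 7×6 matrix over Z this has rank 5, with invariant factors (1,1,1,1,1).

Reading off H_k = ker ∂_k / im ∂_{k+1}:

  H_0: rank C_0 − rank ∂_1 = 7 − 5 = 2, and the invariant factors of ∂_1 are all 1, so H_0 = Z^2.
  H_1: rank ker ∂_1 − rank ∂_2 = (6 − 5) − 0 = 1, and there is no ∂_2, so H_1 = Z.

As a check, the Euler characteristic is 7 − 6 = 1, which agrees with 2 − 1 = 1.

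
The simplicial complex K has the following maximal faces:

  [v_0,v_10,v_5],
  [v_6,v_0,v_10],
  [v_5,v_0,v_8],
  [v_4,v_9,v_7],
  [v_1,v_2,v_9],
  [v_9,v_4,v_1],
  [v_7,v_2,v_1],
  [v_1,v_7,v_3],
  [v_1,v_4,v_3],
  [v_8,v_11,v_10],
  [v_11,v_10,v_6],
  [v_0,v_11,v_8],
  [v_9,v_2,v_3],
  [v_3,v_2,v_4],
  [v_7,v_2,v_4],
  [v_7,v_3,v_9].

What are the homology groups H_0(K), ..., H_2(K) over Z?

H_0 ≅ Z^2,  H_1 ≅ Z × Z/2,  H_2 = 0.

We work with the vertex ordering v_0 < v_1 < v_2 < v_3 < v_4 < v_5 < v_6 < v_7 < v_8 < v_9 < v_10 < v_11. The simplices of K, each written with vertices in increasing order, are:

  0-simplices (12): [v_0], [v_1], [v_2], [v_3], [v_4], [v_5], [v_6], [v_7], [v_8], [v_9], [v_10], [v_11]
  1-simplices (27): (27 of them)
  2-simplices (16): (16 of them)

giving chain groups C_0 ≅ Z^12, C_1 ≅ Z^27, C_2 ≅ Z^16.

Boundary ∂_1: C_1 → C_0 sends each edge [p,q] (with p < q) to q − p.
As a 12×27 matrix over Z this has rank 10, with invariant factors (1,1,1,1,1,1,1,1,1,1).

∂_2: C_2 → C_1 sends each 2-simplex [p,q,r] to [q,r] − [p,r] + [p,q]. For instance
  ∂[v_0,v_8,v_11] = [v_8,v_11] − [v_0,v_11] + [v_0,v_8],
  ∂[v_1,v_3,v_7] = [v_3,v_7] − [v_1,v_7] + [v_1,v_3].
The 27×16 boundary matrix has rank 16 and Smith normal form diag(1,1,1,1,1,1,1,1,1,1,1,1,1,1,1,2).

Now H_k = ker ∂_k / im ∂_{k+1}, so:

  H_0: rank C_0 − rank ∂_1 = 12 − 10 = 2, and the invariant factors of ∂_1 are all 1, so H_0 ≅ Z^2.
  H_1: rank ker ∂_1 − rank ∂_2 = (27 − 10) − 16 = 1, and ∂_2 has invariant factor 2 > 1, so H_1 ≅ Z × Z/2.
  H_2: rank ker ∂_2 − rank ∂_3 = (16 − 16) − 0 = 0, and there is no ∂_3, so H_2 ≅ 0.

As a check, the Euler characteristic is 12 − 27 + 16 = 1, which agrees with 2 − 1 + 0 = 1.
(K is a triangulation of the disjoint union of the real projective plane RP^2 and the cylinder S^1 x I.)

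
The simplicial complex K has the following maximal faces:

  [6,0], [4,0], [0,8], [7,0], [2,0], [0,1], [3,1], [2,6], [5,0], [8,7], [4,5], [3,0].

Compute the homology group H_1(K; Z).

H_1 ≅ Z^4.

Take the total order 0 < 1 < 2 < 3 < 4 < 5 < 6 < 7 < 8 on the vertex set. Then K (dimension 1) consists of the simplices:

  0-simplices (9): [0], [1], [2], [3], [4], [5], [6], [7], [8]
  1-simplices (12): [0,1], [0,2], [0,3], [0,4], [0,5], [0,6], [0,7], [0,8], [1,3], [2,6], [4,5], [7,8]

giving chain groups C_0 ≅ Z^9, C_1 ≅ Z^12.

The boundary map ∂_1: C_1 → C_0 maps an edge to its endpoints' difference, ∂[p,q] = q − p. For instance
  ∂[0,8] = [8] − [0].
The resulting 9×12 matrix has rank 8, and its Smith normal form has invariant factors (1,1,1,1,1,1,1,1).

Reading off H_k = ker ∂_k / im ∂_{k+1}:

  H_1: rank ker ∂_1 − rank ∂_2 = (12 − 8) − 0 = 4, and there is no ∂_2, so H_1 ≅ Z^4.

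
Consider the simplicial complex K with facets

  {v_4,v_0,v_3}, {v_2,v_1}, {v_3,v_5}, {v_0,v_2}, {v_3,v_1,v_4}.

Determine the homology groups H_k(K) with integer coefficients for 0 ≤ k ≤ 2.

Take the total order v_0 < v_1 < v_2 < v_3 < v_4 < v_5 on the vertex set. Then K (dimension 2) consists of the simplices:

  0-simplices (6): [v_0], [v_1], [v_2], [v_3], [v_4], [v_5]
  1-simplices (8): [v_0,v_2], [v_0,v_3], [v_0,v_4], [v_1,v_2], [v_1,v_3], [v_1,v_4], [v_3,v_4], [v_3,v_5]
  2-simplices (2): [v_0,v_3,v_4], [v_1,v_3,v_4]

Hence C_0 ≅ Z^6, C_1 ≅ Z^8, C_2 ≅ Z^2.

∂_1: C_1 → C_0 maps an edge to its endpoints' difference, ∂[p,q] = q − p. For instance
  ∂[v_3,v_4] = [v_4] − [v_3].
The 6×8 boundary matrix has rank 5 and Smith normal form diag(1,1,1,1,1).

∂_2: C_2 → C_1 acts by ∂[p,q,r] = [q,r] − [p,r] + [p,q]. For instance
  ∂[v_1,v_3,v_4] = [v_3,v_4] − [v_1,v_4] + [v_1,v_3],
  ∂[v_0,v_3,v_4] = [v_3,v_4] − [v_0,v_4] + [v_0,v_3].
As a 8×2 matrix over Z this has rank 2, with invariant factors (1,1).

Computing H_k = (kernel of ∂_k) / (image of ∂_{k+1}):

  H_0: rank C_0 − rank ∂_1 = 6 − 5 = 1, and the invariant factors of ∂_1 are all 1, so H_0 = Z.
  H_1: rank ker ∂_1 − rank ∂_2 = (8 − 5) − 2 = 1, and the invariant factors of ∂_2 are all 1, so H_1 = Z.
  H_2: rank ker ∂_2 − rank ∂_3 = (2 − 2) − 0 = 0, and there is no ∂_3, so H_2 = 0.

H_0 = Z,  H_1 = Z,  H_2 = 0.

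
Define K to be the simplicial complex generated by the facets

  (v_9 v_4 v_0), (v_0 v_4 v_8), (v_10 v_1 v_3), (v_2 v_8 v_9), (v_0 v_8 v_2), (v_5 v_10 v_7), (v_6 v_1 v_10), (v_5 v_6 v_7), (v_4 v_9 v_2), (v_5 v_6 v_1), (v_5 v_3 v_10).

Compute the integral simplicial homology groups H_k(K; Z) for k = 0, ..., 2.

We work with the vertex ordering v_0 < v_1 < v_2 < v_3 < v_4 < v_5 < v_6 < v_7 < v_8 < v_9 < v_10. The simplices of K, each written with vertices in increasing order, are:

  0-simplices (11): [v_0], [v_1], [v_2], [v_3], [v_4], [v_5], [v_6], [v_7], [v_8], [v_9], [v_10]
  1-simplices (22): (22 of them)
  2-simplices (11): (11 of them)

so the chain groups are C_0 ≅ Z^11, C_1 ≅ Z^22, C_2 ≅ Z^11.

∂_1: C_1 → C_0 is given by ∂[p,q] = [q] − [p].
The resulting 11×22 matrix has rank 9, and its Smith normal form has invariant factors (1,1,1,1,1,1,1,1,1).

∂_2: C_2 → C_1 sends each 2-simplex [p,q,r] to [q,r] − [p,r] + [p,q]. For instance
  ∂[v_0,v_4,v_9] = [v_4,v_9] − [v_0,v_9] + [v_0,v_4],
  ∂[v_0,v_4,v_8] = [v_4,v_8] − [v_0,v_8] + [v_0,v_4].
This gives a 22×11 integer matrix of rank 11; reducing to Smith normal form yields diagonal entries (1,1,1,1,1,1,1,1,1,1,1).

From H_k ≅ ker(∂_k) / im(∂_{k+1}) we obtain:

  H_0: rank C_0 − rank ∂_1 = 11 − 9 = 2, and the invariant factors of ∂_1 are all 1, so H_0 ≅ Z^2.
  H_1: rank ker ∂_1 − rank ∂_2 = (22 − 9) − 11 = 2, and the invariant factors of ∂_2 are all 1, so H_1 ≅ Z^2.
  H_2: rank ker ∂_2 − rank ∂_3 = (11 − 11) − 0 = 0, and there is no ∂_3, so H_2 ≅ 0.

H_0 ≅ Z^2,  H_1 ≅ Z^2,  H_2 = 0.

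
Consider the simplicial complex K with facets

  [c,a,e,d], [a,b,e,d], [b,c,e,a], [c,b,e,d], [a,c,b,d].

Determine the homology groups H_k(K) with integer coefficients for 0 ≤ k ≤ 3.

H_0 = Z,  H_1 = 0,  H_2 = 0,  H_3 = Z.

We work with the vertex ordering a < b < c < d < e. The simplices of K, each written with vertices in increasing order, are:

  0-simplices (5): a, b, c, d, e
  1-simplices (10): ab, ac, ad, ae, bc, bd, be, cd, ce, de
  2-simplices (10): abc, abd, abe, acd, ace, ade, bcd, bce, bde, cde
  3-simplices (5): abcd, abce, abde, acde, bcde

Hence C_0 ≅ Z^5, C_1 ≅ Z^10, C_2 ≅ Z^10, C_3 ≅ Z^5.

∂_1: C_1 → C_0 maps an edge to its endpoints' difference, ∂[p,q] = q − p. For instance
  ∂de = e − d.
The 5×10 boundary matrix has rank 4 and Smith normal form diag(1,1,1,1).

The boundary map ∂_2: C_2 → C_1 acts by ∂[p,q,r] = [q,r] − [p,r] + [p,q]. For instance
  ∂acd = cd − ad + ac,
  ∂bce = ce − be + bc.
This gives a 10×10 integer matrix of rank 6; reducing to Smith normal form yields diagonal entries (1,1,1,1,1,1).

∂_3: C_3 → C_2 sends each 3-simplex σ to the alternating sum Σ_i (−1)^i (σ with its i-th vertex removed). For instance
  ∂abde = bde − ade + abe − abd,
  ∂abce = bce − ace + abe − abc.
This gives a 10×5 integer matrix of rank 4; reducing to Smith normal form yields diagonal entries (1,1,1,1).

Computing H_k = (kernel of ∂_k) / (image of ∂_{k+1}):

  H_0: rank C_0 − rank ∂_1 = 5 − 4 = 1, and the invariant factors of ∂_1 are all 1, so H_0 ≅ Z.
  H_1: rank ker ∂_1 − rank ∂_2 = (10 − 4) − 6 = 0, and the invariant factors of ∂_2 are all 1, so H_1 ≅ 0.
  H_2: rank ker ∂_2 − rank ∂_3 = (10 − 6) − 4 = 0, and the invariant factors of ∂_3 are all 1, so H_2 ≅ 0.
  H_3: rank ker ∂_3 − rank ∂_4 = (5 − 4) − 0 = 1, and there is no ∂_4, so H_3 ≅ Z.

As a check, the Euler characteristic is 5 − 10 + 10 − 5 = 0, which agrees with 1 − 0 + 0 − 1 = 0.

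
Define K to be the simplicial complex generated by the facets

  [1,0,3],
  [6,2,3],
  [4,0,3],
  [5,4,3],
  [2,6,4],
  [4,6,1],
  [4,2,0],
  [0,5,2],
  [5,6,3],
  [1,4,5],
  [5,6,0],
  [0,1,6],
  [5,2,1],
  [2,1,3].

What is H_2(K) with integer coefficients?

Fix the vertex order 0 < 1 < 2 < 3 < 4 < 5 < 6 and write every simplex with vertices in increasing order. Then dim K = 2 and the simplices of K are:

  0-simplices (7): [0], [1], [2], [3], [4], [5], [6]
  1-simplices (21): [0,1], [0,2], [0,3], [0,4], [0,5], [0,6], [1,2], [1,3], [1,4], [1,5], [1,6], [2,3], [2,4], [2,5], [2,6], [3,4], [3,5], [3,6], [4,5], [4,6], [5,6]
  2-simplices (14): [0,1,3], [0,1,6], [0,2,4], [0,2,5], [0,3,4], [0,5,6], [1,2,3], [1,2,5], [1,4,5], [1,4,6], [2,3,6], [2,4,6], [3,4,5], [3,5,6]

Hence C_0 ≅ Z^7, C_1 ≅ Z^21, C_2 ≅ Z^14.

The boundary map ∂_1: C_1 → C_0 maps an edge to its endpoints' difference, ∂[p,q] = q − p.
The 7×21 boundary matrix has rank 6 and Smith normal form diag(1,1,1,1,1,1).

The boundary map ∂_2: C_2 → C_1 sends each 2-simplex [p,q,r] to [q,r] − [p,r] + [p,q]. For instance
  ∂[0,5,6] = [5,6] − [0,6] + [0,5],
  ∂[2,3,6] = [3,6] − [2,6] + [2,3].
The 21×14 boundary matrix has rank 13 and Smith normal form diag(1,1,1,1,1,1,1,1,1,1,1,1,1).

From H_k ≅ ker(∂_k) / im(∂_{k+1}) we obtain:

  H_2: rank ker ∂_2 − rank ∂_3 = (14 − 13) − 0 = 1, and there is no ∂_3, so H_2 = Z.

H_2 ≅ Z.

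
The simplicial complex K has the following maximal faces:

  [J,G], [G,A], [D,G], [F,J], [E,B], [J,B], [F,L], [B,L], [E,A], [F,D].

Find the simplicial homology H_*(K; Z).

H_0 = Z,  H_1 = Z^3.

K has 8 vertices, 10 edges.
rank ∂_0 = 0, rank ∂_1 = 7 ⇒ b_0 = 8 − 0 − 7 = 1; all invariant factors of ∂_1 are 1 so no torsion. So H_0 ≅ Z.
rank ∂_1 = 7, rank ∂_2 = 0 ⇒ b_1 = 10 − 7 − 0 = 3. So H_1 ≅ Z^3.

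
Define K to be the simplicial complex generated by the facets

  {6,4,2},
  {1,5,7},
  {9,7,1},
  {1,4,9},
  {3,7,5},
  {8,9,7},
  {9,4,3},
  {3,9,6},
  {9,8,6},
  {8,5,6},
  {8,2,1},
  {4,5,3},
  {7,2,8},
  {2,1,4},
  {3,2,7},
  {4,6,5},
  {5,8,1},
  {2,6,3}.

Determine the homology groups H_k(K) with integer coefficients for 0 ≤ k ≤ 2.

K has 9 vertices, 27 edges, 18 triangles.
rank ∂_0 = 0, rank ∂_1 = 8 ⇒ b_0 = 9 − 0 − 8 = 1; all invariant factors of ∂_1 are 1 so no torsion. So H_0 = Z.
rank ∂_1 = 8, rank ∂_2 = 18 ⇒ b_1 = 27 − 8 − 18 = 1; ∂_2 has invariant factor(s) [2] giving torsion. So H_1 = Z ⊕ Z/2.
rank ∂_2 = 18, rank ∂_3 = 0 ⇒ b_2 = 18 − 18 − 0 = 0. So H_2 = 0.

H_0 ≅ Z,  H_1 ≅ Z ⊕ Z/2,  H_2 = 0.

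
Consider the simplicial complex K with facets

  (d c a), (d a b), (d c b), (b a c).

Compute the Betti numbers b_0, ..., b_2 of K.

b_0 = 1, b_1 = 0, b_2 = 1.

Take the total order a < b < c < d on the vertex set. Then K (dimension 2) consists of the simplices:

  0-simplices (4): a, b, c, d
  1-simplices (6): ab, ac, ad, bc, bd, cd
  2-simplices (4): abc, abd, acd, bcd

Hence C_0 ≅ Z^4, C_1 ≅ Z^6, C_2 ≅ Z^4.

The boundary map ∂_1: C_1 → C_0 sends each edge [p,q] (with p < q) to q − p.
The 4×6 boundary matrix has rank 3 and Smith normal form diag(1,1,1).

∂_2: C_2 → C_1 maps a triangle to the signed sum of its edges. For instance
  ∂acd = cd − ad + ac,
  ∂bcd = cd − bd + bc.
The resulting 6×4 matrix has rank 3, and its Smith normal form has invariant factors (1,1,1).

Computing H_k = (kernel of ∂_k) / (image of ∂_{k+1}):

  H_0: rank C_0 − rank ∂_1 = 4 − 3 = 1, and the invariant factors of ∂_1 are all 1, so H_0 = Z.
  H_1: rank ker ∂_1 − rank ∂_2 = (6 − 3) − 3 = 0, and the invariant factors of ∂_2 are all 1, so H_1 = 0.
  H_2: rank ker ∂_2 − rank ∂_3 = (4 − 3) − 0 = 1, and there is no ∂_3, so H_2 = Z.

(K is a triangulation of the 2-sphere S^2.)

Hence the Betti numbers are b_0 = 1, b_1 = 0, b_2 = 1.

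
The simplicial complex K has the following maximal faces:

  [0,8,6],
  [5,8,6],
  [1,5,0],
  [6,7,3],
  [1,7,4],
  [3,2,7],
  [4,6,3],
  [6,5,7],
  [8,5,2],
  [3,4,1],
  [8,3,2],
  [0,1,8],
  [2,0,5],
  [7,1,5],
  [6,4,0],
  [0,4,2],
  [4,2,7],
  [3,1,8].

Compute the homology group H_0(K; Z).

H_0 = Z.

Fix the vertex order 0 < 1 < 2 < 3 < 4 < 5 < 6 < 7 < 8 and write every simplex with vertices in increasing order. Then dim K = 2 and the simplices of K are:

  0-simplices (9): [0], [1], [2], [3], [4], [5], [6], [7], [8]
  1-simplices (27): (27 of them)
  2-simplices (18): [0,1,5], [0,1,8], [0,2,4], [0,2,5], [0,4,6], [0,6,8], [1,3,4], [1,3,8], [1,4,7], [1,5,7], [2,3,7], [2,3,8], [2,4,7], [2,5,8], [3,4,6], [3,6,7], [5,6,7], [5,6,8]

so the chain groups are C_0 ≅ Z^9, C_1 ≅ Z^27, C_2 ≅ Z^18.

∂_1: C_1 → C_0 maps an edge to its endpoints' difference, ∂[p,q] = q − p.
As a 9×27 matrix over Z this has rank 8, with invariant factors (1,1,1,1,1,1,1,1).

The boundary map ∂_2: C_2 → C_1 acts by ∂[p,q,r] = [q,r] − [p,r] + [p,q]. For instance
  ∂[1,4,7] = [4,7] − [1,7] + [1,4],
  ∂[2,3,7] = [3,7] − [2,7] + [2,3].
The resulting 27×18 matrix has rank 18, and its Smith normal form has invariant factors (1,1,1,1,1,1,1,1,1,1,1,1,1,1,1,1,1,2).

Computing H_k = (kernel of ∂_k) / (image of ∂_{k+1}):

  H_0: rank C_0 − rank ∂_1 = 9 − 8 = 1, and the invariant factors of ∂_1 are all 1, so H_0 = Z.

(K is a triangulation of the Klein bottle.)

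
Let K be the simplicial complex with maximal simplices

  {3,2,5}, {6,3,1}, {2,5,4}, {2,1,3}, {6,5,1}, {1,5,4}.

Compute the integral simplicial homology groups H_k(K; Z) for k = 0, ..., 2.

H_0 ≅ Z,  H_1 ≅ Z,  H_2 = 0.

K has 6 vertices, 12 edges, 6 triangles.
rank ∂_0 = 0, rank ∂_1 = 5 ⇒ b_0 = 6 − 0 − 5 = 1; all invariant factors of ∂_1 are 1 so no torsion. So H_0 = Z.
rank ∂_1 = 5, rank ∂_2 = 6 ⇒ b_1 = 12 − 5 − 6 = 1; all invariant factors of ∂_2 are 1 so no torsion. So H_1 = Z.
rank ∂_2 = 6, rank ∂_3 = 0 ⇒ b_2 = 6 − 6 − 0 = 0. So H_2 = 0.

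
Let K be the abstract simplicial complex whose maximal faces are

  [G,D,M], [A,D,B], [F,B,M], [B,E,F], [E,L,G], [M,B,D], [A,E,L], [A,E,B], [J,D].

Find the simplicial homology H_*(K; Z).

We work with the vertex ordering A < B < D < E < F < G < J < L < M. The simplices of K, each written with vertices in increasing order, are:

  0-simplices (9): A, B, D, E, F, G, J, L, M
  1-simplices (17): AB, AD, AE, AL, BD, BE, BF, BM, DG, DJ, DM, EF, EG, EL, FM, GL, GM
  2-simplices (8): ABD, ABE, AEL, BDM, BEF, BFM, DGM, EGL

Hence C_0 ≅ Z^9, C_1 ≅ Z^17, C_2 ≅ Z^8.

∂_1: C_1 → C_0 sends each edge [p,q] (with p < q) to q − p.
The 9×17 boundary matrix has rank 8 and Smith normal form diag(1,1,1,1,1,1,1,1).

The boundary map ∂_2: C_2 → C_1 maps a triangle to the signed sum of its edges. For instance
  ∂AEL = EL − AL + AE,
  ∂BFM = FM − BM + BF.
The resulting 17×8 matrix has rank 8, and its Smith normal form has invariant factors (1,1,1,1,1,1,1,1).

Reading off H_k = ker ∂_k / im ∂_{k+1}:

  H_0: rank C_0 − rank ∂_1 = 9 − 8 = 1, and the invariant factors of ∂_1 are all 1, so H_0 ≅ Z.
  H_1: rank ker ∂_1 − rank ∂_2 = (17 − 8) − 8 = 1, and the invariant factors of ∂_2 are all 1, so H_1 ≅ Z.
  H_2: rank ker ∂_2 − rank ∂_3 = (8 − 8) − 0 = 0, and there is no ∂_3, so H_2 ≅ 0.

As a check, the Euler characteristic is 9 − 17 + 8 = 0, which agrees with 1 − 1 + 0 = 0.

H_0 ≅ Z,  H_1 ≅ Z,  H_2 = 0.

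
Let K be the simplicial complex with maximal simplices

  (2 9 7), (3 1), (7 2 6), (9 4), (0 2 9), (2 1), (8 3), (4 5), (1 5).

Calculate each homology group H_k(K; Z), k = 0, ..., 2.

Take the total order 0 < 1 < 2 < 3 < 4 < 5 < 6 < 7 < 8 < 9 on the vertex set. Then K (dimension 2) consists of the simplices:

  0-simplices (10): [0], [1], [2], [3], [4], [5], [6], [7], [8], [9]
  1-simplices (13): [0,2], [0,9], [1,2], [1,3], [1,5], [2,6], [2,7], [2,9], [3,8], [4,5], [4,9], [6,7], [7,9]
  2-simplices (3): [0,2,9], [2,6,7], [2,7,9]

giving chain groups C_0 ≅ Z^10, C_1 ≅ Z^13, C_2 ≅ Z^3.

The boundary map ∂_1: C_1 → C_0 sends each edge [p,q] (with p < q) to q − p. For instance
  ∂[4,9] = [9] − [4].
The resulting 10×13 matrix has rank 9, and its Smith normal form has invariant factors (1,1,1,1,1,1,1,1,1).

Boundary ∂_2: C_2 → C_1 acts by ∂[p,q,r] = [q,r] − [p,r] + [p,q]. For instance
  ∂[2,6,7] = [6,7] − [2,7] + [2,6],
  ∂[0,2,9] = [2,9] − [0,9] + [0,2].
The resulting 13×3 matrix has rank 3, and its Smith normal form has invariant factors (1,1,1).

Now H_k = ker ∂_k / im ∂_{k+1}, so:

  H_0: rank C_0 − rank ∂_1 = 10 − 9 = 1, and the invariant factors of ∂_1 are all 1, so H_0 = Z.
  H_1: rank ker ∂_1 − rank ∂_2 = (13 − 9) − 3 = 1, and the invariant factors of ∂_2 are all 1, so H_1 = Z.
  H_2: rank ker ∂_2 − rank ∂_3 = (3 − 3) − 0 = 0, and there is no ∂_3, so H_2 = 0.

As a check, the Euler characteristic is 10 − 13 + 3 = 0, which agrees with 1 − 1 + 0 = 0.

H_0 ≅ Z,  H_1 ≅ Z,  H_2 = 0.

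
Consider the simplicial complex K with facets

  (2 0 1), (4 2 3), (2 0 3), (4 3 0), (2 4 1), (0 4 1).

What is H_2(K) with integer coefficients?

We work with the vertex ordering 0 < 1 < 2 < 3 < 4. The simplices of K, each written with vertices in increasing order, are:

  0-simplices (5): [0], [1], [2], [3], [4]
  1-simplices (9): [0,1], [0,2], [0,3], [0,4], [1,2], [1,4], [2,3], [2,4], [3,4]
  2-simplices (6): [0,1,2], [0,1,4], [0,2,3], [0,3,4], [1,2,4], [2,3,4]

giving chain groups C_0 ≅ Z^5, C_1 ≅ Z^9, C_2 ≅ Z^6.

∂_1: C_1 → C_0 is given by ∂[p,q] = [q] − [p].
The 5×9 boundary matrix has rank 4 and Smith normal form diag(1,1,1,1).

The boundary map ∂_2: C_2 → C_1 acts by ∂[p,q,r] = [q,r] − [p,r] + [p,q]. For instance
  ∂[0,1,2] = [1,2] − [0,2] + [0,1],
  ∂[1,2,4] = [2,4] − [1,4] + [1,2].
The 9×6 boundary matrix has rank 5 and Smith normal form diag(1,1,1,1,1).

Reading off H_k = ker ∂_k / im ∂_{k+1}:

  H_2: rank ker ∂_2 − rank ∂_3 = (6 − 5) − 0 = 1, and there is no ∂_3, so H_2 ≅ Z.

(K is a triangulation of the 2-sphere S^2.)

H_2 = Z.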